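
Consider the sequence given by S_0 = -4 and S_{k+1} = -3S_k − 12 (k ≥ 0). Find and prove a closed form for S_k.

Claim: S_k = -(-3)^k − 3.

Base case: S_0 = -4, and -(-3)^0 − 3 = -1 − 3 = -4.
Assume S_m = -(-3)^m − 3 for some m ≥ 0.
Then S_{m+1} = -3S_m − 12 = -3·(-(-3)^m − 3) − 12 = 3·(-3)^m + 9 − 12 = -(-3)^{m+1} − 3.
So the formula holds for m+1, and by induction S_k = -(-3)^k − 3 for all k ≥ 0.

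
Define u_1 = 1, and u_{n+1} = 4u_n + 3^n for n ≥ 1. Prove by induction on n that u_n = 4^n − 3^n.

Base case: u_1 = 1, and 4^1 − 3^1 = 4 − 3 = 1.
Assume u_j = 4^j − 3^j for some j ≥ 1.
Then u_{j+1} = 4u_j + 3^j = 4·(4^j − 3^j) + 3^j = 4^{j+1} − 4·3^j + 3^j = 4^{j+1} − 3·3^j = 4^{j+1} − 3^{j+1}.
So the formula holds for j+1, and by induction u_n = 4^n − 3^n for all n ≥ 1.

u_n = 4^n − 3^n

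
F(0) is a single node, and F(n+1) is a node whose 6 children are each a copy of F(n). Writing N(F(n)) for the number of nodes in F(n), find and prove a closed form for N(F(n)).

Claim: N(F(n)) = (6^{n+1} − 1)/5.

Base case: N(F(0)) = 1, and (6^{0+1} − 1)/5 = 1.
Assume N(F(m)) = (6^{m+1} − 1)/5.
Then N(F(m+1)) = 1 + 6N(F(m)) = 1 + 6·(6^{m+1} − 1)/5 = 1 + (6^{m+2} − 6)/5 = (5 + 6^{m+2} − 6)/5 = (6^{m+2} − 1)/5.
By induction, N(F(n)) = (6^{n+1} − 1)/5 for all n ≥ 0.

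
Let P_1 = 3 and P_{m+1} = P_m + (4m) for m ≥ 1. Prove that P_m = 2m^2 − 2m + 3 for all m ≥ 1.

Base case: P_1 = 3, and 2·1^2 − 2·1 + 3 = 3.
Assume P_j = 2j^2 − 2j + 3.
Then P_{j+1} = P_j + (4j) = (2j^2 − 2j + 3) + (4j) = 2j^2 + 2j + 3,
and 2·(j+1)^2 − 2·(j+1) + 3 = 2j^2 + 2j + 3.
Hence P_m = 2m^2 − 2m + 3 for every m ≥ 1, by induction.

P_m = 2m^2 − 2m + 3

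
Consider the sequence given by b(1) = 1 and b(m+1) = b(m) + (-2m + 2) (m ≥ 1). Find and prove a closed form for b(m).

Claim: b(m) = -m^2 + 3m − 1.

Base case: b(1) = 1, and -1^2 + 3·1 − 1 = 1.
Assume b(r) = -r^2 + 3r − 1.
Then b(r+1) = b(r) + (-2r + 2) = (-r^2 + 3r − 1) + (-2r + 2) = -r^2 + r + 1,
and -(r+1)^2 + 3·(r+1) − 1 = -r^2 + r + 1.
This completes the inductive step, so b(m) = -m^2 + 3m − 1 for all m ≥ 1.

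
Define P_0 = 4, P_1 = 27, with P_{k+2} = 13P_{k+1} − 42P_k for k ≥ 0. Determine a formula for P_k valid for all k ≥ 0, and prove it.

Claim: P_k = 3·7^k + 6^k.

Base cases: P_0 = 4 and 3·7^0 + 6^0 = 4; P_1 = 27 and 3·7^1 + 6^1 = 27.
Assume P_j = 3·7^j + 6^j for all 0 ≤ j ≤ m, where m ≥ 1.
Then P_{m+1} = 13P_m − 42P_{m−1} = 13·(3·7^m + 6^m) − 42·(3·7^{m−1} + 6^{m−1}) = 3·(13·7 − 42)7^{m−1} + (13·6 − 42)6^{m−1} = 147·7^{m−1} + 36·6^{m−1} = 3·7^{m+1} + 6^{m+1}.
Hence P_k = 3·7^k + 6^k for every k ≥ 0, by strong induction.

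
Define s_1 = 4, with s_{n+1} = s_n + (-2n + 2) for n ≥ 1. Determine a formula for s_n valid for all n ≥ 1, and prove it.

Claim: s_n = -n^2 + 3n + 2.

Base case: s_1 = 4, and -1^2 + 3·1 + 2 = 4.
Assume s_m = -m^2 + 3m + 2.
Then s_{m+1} = s_m + (-2m + 2) = (-m^2 + 3m + 2) + (-2m + 2) = -m^2 + m + 4,
and -(m+1)^2 + 3·(m+1) + 2 = -m^2 + m + 4.
By induction, s_n = -n^2 + 3n + 2 for all n ≥ 1.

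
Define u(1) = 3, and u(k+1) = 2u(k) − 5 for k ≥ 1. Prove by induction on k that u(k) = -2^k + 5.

Base case: u(1) = 3, and -2^1 + 5 = -2 + 5 = 3.
Assume u(r) = -2^r + 5 for some r ≥ 1.
Then u(r+1) = 2u(r) − 5 = 2·(-2^r + 5) − 5 = -2^{r+1} + 10 − 5 = -2^{r+1} + 5.
By induction, u(k) = -2^k + 5 for all k ≥ 1.

u(k) = -2^k + 5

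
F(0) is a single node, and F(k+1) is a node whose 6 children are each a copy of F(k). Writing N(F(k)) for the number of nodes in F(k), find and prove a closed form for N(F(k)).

Claim: N(F(k)) = (6^{k+1} − 1)/5.

Base case: N(F(0)) = 1, and (6^{0+1} − 1)/5 = 1.
Assume N(F(r)) = (6^{r+1} − 1)/5.
Then N(F(r+1)) = 1 + 6N(F(r)) = 1 + 6·(6^{r+1} − 1)/5 = 1 + (6^{r+2} − 6)/5 = (5 + 6^{r+2} − 6)/5 = (6^{r+2} − 1)/5.
This completes the inductive step, so N(F(k)) = (6^{k+1} − 1)/5 for all k ≥ 0.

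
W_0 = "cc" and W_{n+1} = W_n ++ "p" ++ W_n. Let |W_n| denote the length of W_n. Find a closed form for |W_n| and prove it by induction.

Claim: |W_n| = 3·2^n − 1.

Base case: |W_0| = 2, and 3·2^0 − 1 = 2.
Assume |W_m| = 3·2^m − 1.
Then |W_{m+1}| = |W_m| + 1 + |W_m| = 2|W_m| + 1 = 2(3·2^m − 1) + 1 = 3·2^{m+1} − 2 + 1 = 3·2^{m+1} − 1.
So the formula holds for m+1, and by induction |W_n| = 3·2^n − 1 for all n ≥ 0.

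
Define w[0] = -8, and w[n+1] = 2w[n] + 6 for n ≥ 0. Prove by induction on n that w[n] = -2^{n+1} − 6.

Base case: w[0] = -8, and -2^{0+1} − 6 = -2 − 6 = -8.
Assume w[m] = -2^{m+1} − 6 for some m ≥ 0.
Then w[m+1] = 2w[m] + 6 = 2·(-2^{m+1} − 6) + 6 = -2^{m+2} − 12 + 6 = -2^{m+2} − 6.
By induction, w[n] = -2^{n+1} − 6 for all n ≥ 0.

w[n] = -2^{n+1} − 6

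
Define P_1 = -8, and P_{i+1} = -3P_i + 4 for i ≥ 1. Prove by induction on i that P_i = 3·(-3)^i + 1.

Base case: P_1 = -8, and 3·(-3)^1 + 1 = -9 + 1 = -8.
Assume P_k = 3·(-3)^k + 1 for some k ≥ 1.
Then P_{k+1} = -3P_k + 4 = -3·(3·(-3)^k + 1) + 4 = -9·(-3)^k − 3 + 4 = 3·(-3)^{k+1} + 1.
Hence P_i = 3·(-3)^i + 1 for every i ≥ 1, by induction.

P_i = 3·(-3)^i + 1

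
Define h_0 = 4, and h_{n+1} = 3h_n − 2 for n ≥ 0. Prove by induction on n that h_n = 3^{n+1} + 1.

Base case: h_0 = 4, and 3^{0+1} + 1 = 3 + 1 = 4.
Assume h_m = 3^{m+1} + 1 for some m ≥ 0.
Then h_{m+1} = 3h_m − 2 = 3·(3^{m+1} + 1) − 2 = 3^{m+2} + 3 − 2 = 3^{m+2} + 1.
By induction, h_n = 3^{n+1} + 1 for all n ≥ 0.

h_n = 3^{n+1} + 1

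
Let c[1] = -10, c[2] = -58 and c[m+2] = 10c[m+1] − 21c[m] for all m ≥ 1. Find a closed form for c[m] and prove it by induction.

Claim: c[m] = -3^m − 7^m.

Base cases: c[1] = -10 and -3^1 − 7^1 = -10; c[2] = -58 and -3^2 − 7^2 = -58.
Assume c[j] = -3^j − 7^j for all 1 ≤ j ≤ r, where r ≥ 2.
Then c[r+1] = 10c[r] − 21c[r−1] = 10·(-3^r − 7^r) − 21·(-3^{r−1} − 7^{r−1}) = -(10·3 − 21)3^{r−1} − (10·7 − 21)7^{r−1} = -9·3^{r−1} − 49·7^{r−1} = -3^{r+1} − 7^{r+1}.
By strong induction, c[m] = -3^m − 7^m for all m ≥ 1.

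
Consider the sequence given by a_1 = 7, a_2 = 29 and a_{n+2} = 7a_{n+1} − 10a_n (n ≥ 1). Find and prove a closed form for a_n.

Claim: a_n = 2^n + 5^n.

Base cases: a_1 = 7 and 2^1 + 5^1 = 7; a_2 = 29 and 2^2 + 5^2 = 29.
Assume a_j = 2^j + 5^j for all 1 ≤ j ≤ k, where k ≥ 2.
Then a_{k+1} = 7a_k − 10a_{k−1} = 7·(2^k + 5^k) − 10·(2^{k−1} + 5^{k−1}) = (7·2 − 10)2^{k−1} + (7·5 − 10)5^{k−1} = 4·2^{k−1} + 25·5^{k−1} = 2^{k+1} + 5^{k+1}.
By strong induction, a_n = 2^n + 5^n for all n ≥ 1.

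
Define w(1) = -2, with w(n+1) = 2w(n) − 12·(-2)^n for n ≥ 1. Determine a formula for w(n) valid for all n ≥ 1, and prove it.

Claim: w(n) = 2·2^n + 3·(-2)^n.

Base case: w(1) = -2, and 2·2^1 + 3·(-2)^1 = 4 − 6 = -2.
Assume w(k) = 2·2^k + 3·(-2)^k for some k ≥ 1.
Then w(k+1) = 2w(k) − 12·(-2)^k = 2·(2·2^k + 3·(-2)^k) − 12·(-2)^k = 2·2^{k+1} + 6·(-2)^k − 12·(-2)^k = 2·2^{k+1} − 6·(-2)^k = 2·2^{k+1} + 3·(-2)^{k+1}.
So the formula holds for k+1, and by induction w(n) = 2·2^n + 3·(-2)^n for all n ≥ 1.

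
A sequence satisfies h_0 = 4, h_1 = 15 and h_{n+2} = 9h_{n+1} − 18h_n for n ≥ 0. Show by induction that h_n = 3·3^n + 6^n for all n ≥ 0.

Base cases: h_0 = 4 and 3·3^0 + 6^0 = 4; h_1 = 15 and 3·3^1 + 6^1 = 15.
Assume h_j = 3·3^j + 6^j for all 0 ≤ j ≤ r, where r ≥ 1.
Then h_{r+1} = 9h_r − 18h_{r−1} = 9·(3·3^r + 6^r) − 18·(3·3^{r−1} + 6^{r−1}) = 3·(9·3 − 18)3^{r−1} + (9·6 − 18)6^{r−1} = 27·3^{r−1} + 36·6^{r−1} = 3·3^{r+1} + 6^{r+1}.
Hence h_n = 3·3^n + 6^n for every n ≥ 0, by strong induction.

h_n = 3·3^n + 6^n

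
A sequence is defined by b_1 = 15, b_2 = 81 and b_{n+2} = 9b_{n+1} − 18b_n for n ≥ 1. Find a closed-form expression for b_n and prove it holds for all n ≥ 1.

Claim: b_n = 2·6^n + 3^n.

Base cases: b_1 = 15 and 2·6^1 + 3^1 = 15; b_2 = 81 and 2·6^2 + 3^2 = 81.
Assume b_j = 2·6^j + 3^j for all 1 ≤ j ≤ k, where k ≥ 2.
Then b_{k+1} = 9b_k − 18b_{k−1} = 9·(2·6^k + 3^k) − 18·(2·6^{k−1} + 3^{k−1}) = 2·(9·6 − 18)6^{k−1} + (9·3 − 18)3^{k−1} = 72·6^{k−1} + 9·3^{k−1} = 2·6^{k+1} + 3^{k+1}.
This completes the inductive step, so b_n = 2·6^n + 3^n for all n ≥ 1.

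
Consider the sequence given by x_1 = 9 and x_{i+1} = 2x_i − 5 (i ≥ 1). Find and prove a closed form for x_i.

Claim: x_i = 2^{i+1} + 5.

Base case: x_1 = 9, and 2^{1+1} + 5 = 4 + 5 = 9.
Assume x_k = 2^{k+1} + 5 for some k ≥ 1.
Then x_{k+1} = 2x_k − 5 = 2·(2^{k+1} + 5) − 5 = 2^{k+2} + 10 − 5 = 2^{k+2} + 5.
So the formula holds for k+1, and by induction x_i = 2^{i+1} + 5 for all i ≥ 1.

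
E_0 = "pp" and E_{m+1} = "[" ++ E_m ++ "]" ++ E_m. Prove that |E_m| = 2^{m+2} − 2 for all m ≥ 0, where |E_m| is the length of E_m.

Base case: |E_0| = 2, and 2^{0+2} − 2 = 2.
Assume |E_r| = 2^{r+2} − 2.
Then |E_{r+1}| = 1 + |E_r| + 1 + |E_r| = 2|E_r| + 2 = 2(2^{r+2} − 2) + 2 = 2^{r+3} − 4 + 2 = 2^{r+3} − 2.
By induction, |E_m| = 2^{m+2} − 2 for all m ≥ 0.

|E_m| = 2^{m+2} − 2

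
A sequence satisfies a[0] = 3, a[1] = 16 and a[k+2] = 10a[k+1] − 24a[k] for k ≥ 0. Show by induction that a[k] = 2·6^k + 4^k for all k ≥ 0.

Base cases: a[0] = 3 and 2·6^0 + 4^0 = 3; a[1] = 16 and 2·6^1 + 4^1 = 16.
Assume a[j] = 2·6^j + 4^j for all 0 ≤ j ≤ m, where m ≥ 1.
Then a[m+1] = 10a[m] − 24a[m−1] = 10·(2·6^m + 4^m) − 24·(2·6^{m−1} + 4^{m−1}) = 2·(10·6 − 24)6^{m−1} + (10·4 − 24)4^{m−1} = 72·6^{m−1} + 16·4^{m−1} = 2·6^{m+1} + 4^{m+1}.
So the formula holds for m+1, and by strong induction a[k] = 2·6^k + 4^k for all k ≥ 0.

a[k] = 2·6^k + 4^k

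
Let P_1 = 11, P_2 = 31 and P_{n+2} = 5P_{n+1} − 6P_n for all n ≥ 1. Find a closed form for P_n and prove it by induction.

Claim: P_n = 3·3^n + 2^n.

Base cases: P_1 = 11 and 3·3^1 + 2^1 = 11; P_2 = 31 and 3·3^2 + 2^2 = 31.
Assume P_i = 3·3^i + 2^i for all 1 ≤ i ≤ j, where j ≥ 2.
Then P_{j+1} = 5P_j − 6P_{j−1} = 5·(3·3^j + 2^j) − 6·(3·3^{j−1} + 2^{j−1}) = 3·(5·3 − 6)3^{j−1} + (5·2 − 6)2^{j−1} = 27·3^{j−1} + 4·2^{j−1} = 3·3^{j+1} + 2^{j+1}.
By strong induction, P_n = 3·3^n + 2^n for all n ≥ 1.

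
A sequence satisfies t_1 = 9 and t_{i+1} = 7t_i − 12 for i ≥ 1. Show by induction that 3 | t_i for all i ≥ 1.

Base case: t_1 = 9 = 3·3, so 3 | t_1.
Assume 3 | t_j, so t_j = 3s for some integer s.
Then t_{j+1} = 7t_j − 12 = 7·(3s) − 12 = 3(7s − 4), so 3 | t_{j+1}.
Hence 3 | t_i for every i ≥ 1, by induction.

3 | t_i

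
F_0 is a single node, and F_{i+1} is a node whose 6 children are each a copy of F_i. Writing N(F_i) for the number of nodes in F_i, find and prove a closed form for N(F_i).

Claim: N(F_i) = (6^{i+1} − 1)/5.

Base case: N(F_0) = 1, and (6^{0+1} − 1)/5 = 1.
Assume N(F_r) = (6^{r+1} − 1)/5.
Then N(F_{r+1}) = 1 + 6N(F_r) = 1 + 6·(6^{r+1} − 1)/5 = 1 + (6^{r+2} − 6)/5 = (5 + 6^{r+2} − 6)/5 = (6^{r+2} − 1)/5.
This completes the inductive step, so N(F_i) = (6^{i+1} − 1)/5 for all i ≥ 0.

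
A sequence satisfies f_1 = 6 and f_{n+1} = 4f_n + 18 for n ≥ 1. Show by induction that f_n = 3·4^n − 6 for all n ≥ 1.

Base case: f_1 = 6, and 3·4^1 − 6 = 12 − 6 = 6.
Assume f_r = 3·4^r − 6 for some r ≥ 1.
Then f_{r+1} = 4f_r + 18 = 4·(3·4^r − 6) + 18 = 12·4^r − 24 + 18 = 3·4^{r+1} − 6.
So the formula holds for r+1, and by induction f_n = 3·4^n − 6 for all n ≥ 1.

f_n = 3·4^n − 6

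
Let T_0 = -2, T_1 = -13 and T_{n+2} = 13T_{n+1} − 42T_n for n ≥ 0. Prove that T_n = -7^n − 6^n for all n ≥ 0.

Base cases: T_0 = -2 and -7^0 − 6^0 = -2; T_1 = -13 and -7^1 − 6^1 = -13.
Assume T_j = -7^j − 6^j for all 0 ≤ j ≤ k, where k ≥ 1.
Then T_{k+1} = 13T_k − 42T_{k−1} = 13·(-7^k − 6^k) − 42·(-7^{k−1} − 6^{k−1}) = -(13·7 − 42)7^{k−1} − (13·6 − 42)6^{k−1} = -49·7^{k−1} − 36·6^{k−1} = -7^{k+1} − 6^{k+1}.
Hence T_n = -7^n − 6^n for every n ≥ 0, by strong induction.

T_n = -7^n − 6^n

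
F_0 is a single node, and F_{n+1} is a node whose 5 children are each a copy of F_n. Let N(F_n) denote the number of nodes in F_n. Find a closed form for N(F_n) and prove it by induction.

Claim: N(F_n) = (5^{n+1} − 1)/4.

Base case: N(F_0) = 1, and (5^{0+1} − 1)/4 = 1.
Assume N(F_r) = (5^{r+1} − 1)/4.
Then N(F_{r+1}) = 1 + 5N(F_r) = 1 + 5·(5^{r+1} − 1)/4 = 1 + (5^{r+2} − 5)/4 = (4 + 5^{r+2} − 5)/4 = (5^{r+2} − 1)/4.
So the formula holds for r+1, and by induction N(F_n) = (5^{n+1} − 1)/4 for all n ≥ 0.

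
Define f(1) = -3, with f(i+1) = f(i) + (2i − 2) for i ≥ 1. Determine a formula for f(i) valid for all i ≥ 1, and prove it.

Claim: f(i) = i^2 − 3i − 1.

Base case: f(1) = -3, and 1^2 − 3·1 − 1 = -3.
Assume f(m) = m^2 − 3m − 1.
Then f(m+1) = f(m) + (2m − 2) = (m^2 − 3m − 1) + (2m − 2) = m^2 − m − 3,
and (m+1)^2 − 3·(m+1) − 1 = m^2 − m − 3.
Hence f(i) = i^2 − 3i − 1 for every i ≥ 1, by induction.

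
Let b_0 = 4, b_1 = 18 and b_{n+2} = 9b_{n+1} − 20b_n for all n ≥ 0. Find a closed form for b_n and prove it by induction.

Claim: b_n = 2·5^n + 2·4^n.

Base cases: b_0 = 4 and 2·5^0 + 2·4^0 = 4; b_1 = 18 and 2·5^1 + 2·4^1 = 18.
Assume b_j = 2·5^j + 2·4^j for all 0 ≤ j ≤ k, where k ≥ 1.
Then b_{k+1} = 9b_k − 20b_{k−1} = 9·(2·5^k + 2·4^k) − 20·(2·5^{k−1} + 2·4^{k−1}) = 2·(9·5 − 20)5^{k−1} + 2·(9·4 − 20)4^{k−1} = 50·5^{k−1} + 32·4^{k−1} = 2·5^{k+1} + 2·4^{k+1}.
So the formula holds for k+1, and by strong induction b_n = 2·5^n + 2·4^n for all n ≥ 0.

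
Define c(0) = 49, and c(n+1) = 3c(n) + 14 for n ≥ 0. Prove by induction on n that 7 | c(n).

Base case: c(0) = 49 = 7·7, so 7 | c(0).
Assume 7 | c(r), so c(r) = 7t for some integer t.
Then c(r+1) = 3c(r) + 14 = 3·(7t) + 14 = 7(3t + 2), so 7 | c(r+1).
Hence 7 | c(n) for every n ≥ 0, by induction.

7 | c(n)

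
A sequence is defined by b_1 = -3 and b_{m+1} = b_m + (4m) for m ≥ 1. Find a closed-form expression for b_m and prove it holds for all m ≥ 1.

Claim: b_m = 2m^2 − 2m − 3.

Base case: b_1 = -3, and 2·1^2 − 2·1 − 3 = -3.
Assume b_j = 2j^2 − 2j − 3.
Then b_{j+1} = b_j + (4j) = (2j^2 − 2j − 3) + (4j) = 2j^2 + 2j − 3,
and 2·(j+1)^2 − 2·(j+1) − 3 = 2j^2 + 2j − 3.
Hence b_m = 2m^2 − 2m − 3 for every m ≥ 1, by induction.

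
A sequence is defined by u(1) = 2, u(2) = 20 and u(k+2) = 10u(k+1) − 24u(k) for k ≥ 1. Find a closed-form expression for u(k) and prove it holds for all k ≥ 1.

Claim: u(k) = 6^k − 4^k.

Base cases: u(1) = 2 and 6^1 − 4^1 = 2; u(2) = 20 and 6^2 − 4^2 = 20.
Assume u(i) = 6^i − 4^i for all 1 ≤ i ≤ j, where j ≥ 2.
Then u(j+1) = 10u(j) − 24u(j−1) = 10·(6^j − 4^j) − 24·(6^{j−1} − 4^{j−1}) = (10·6 − 24)6^{j−1} − (10·4 − 24)4^{j−1} = 36·6^{j−1} − 16·4^{j−1} = 6^{j+1} − 4^{j+1}.
By strong induction, u(k) = 6^k − 4^k for all k ≥ 1.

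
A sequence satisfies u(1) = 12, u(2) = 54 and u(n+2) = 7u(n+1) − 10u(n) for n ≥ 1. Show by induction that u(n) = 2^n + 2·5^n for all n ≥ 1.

Base cases: u(1) = 12 and 2^1 + 2·5^1 = 12; u(2) = 54 and 2^2 + 2·5^2 = 54.
Assume u(i) = 2^i + 2·5^i for all 1 ≤ i ≤ j, where j ≥ 2.
Then u(j+1) = 7u(j) − 10u(j−1) = 7·(2^j + 2·5^j) − 10·(2^{j−1} + 2·5^{j−1}) = (7·2 − 10)2^{j−1} + 2·(7·5 − 10)5^{j−1} = 4·2^{j−1} + 50·5^{j−1} = 2^{j+1} + 2·5^{j+1}.
By strong induction, u(n) = 2^n + 2·5^n for all n ≥ 1.

u(n) = 2^n + 2·5^n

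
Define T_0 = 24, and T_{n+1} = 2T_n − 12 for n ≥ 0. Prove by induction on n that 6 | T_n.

Base case: T_0 = 24 = 6·4, so 6 | T_0.
Assume 6 | T_r, so T_r = 6t for some integer t.
Then T_{r+1} = 2T_r − 12 = 2·(6t) − 12 = 6(2t − 2), so 6 | T_{r+1}.
By induction, 6 | T_n for all n ≥ 0.

6 | T_n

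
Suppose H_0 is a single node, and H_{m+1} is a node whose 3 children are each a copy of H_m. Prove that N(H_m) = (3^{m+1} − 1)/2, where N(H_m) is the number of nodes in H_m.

Base case: N(H_0) = 1, and (3^{0+1} − 1)/2 = 1.
Assume N(H_j) = (3^{j+1} − 1)/2.
Then N(H_{j+1}) = 1 + 3N(H_j) = 1 + 3·(3^{j+1} − 1)/2 = 1 + (3^{j+2} − 3)/2 = (2 + 3^{j+2} − 3)/2 = (3^{j+2} − 1)/2.
This completes the inductive step, so N(H_m) = (3^{m+1} − 1)/2 for all m ≥ 0.

N(H_m) = (3^{m+1} − 1)/2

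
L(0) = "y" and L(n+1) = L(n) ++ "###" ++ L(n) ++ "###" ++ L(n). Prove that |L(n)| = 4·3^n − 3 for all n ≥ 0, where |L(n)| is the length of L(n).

Base case: |L(0)| = 1, and 4·3^0 − 3 = 1.
Assume |L(k)| = 4·3^k − 3.
Then |L(k+1)| = 3|L(k)| + 6 = 3(4·3^k − 3) + 6 = 4·3^{k+1} − 9 + 6 = 4·3^{k+1} − 3.
So the formula holds for k+1, and by induction |L(n)| = 4·3^n − 3 for all n ≥ 0.

|L(n)| = 4·3^n − 3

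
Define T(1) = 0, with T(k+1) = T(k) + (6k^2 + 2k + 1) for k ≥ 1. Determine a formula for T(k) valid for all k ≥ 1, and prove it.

Claim: T(k) = 2k^3 − 2k^2 + k − 1.

Base case: T(1) = 0, and 2·1^3 − 2·1^2 + 1 − 1 = 0.
Assume T(j) = 2j^3 − 2j^2 + j − 1.
Then T(j+1) = T(j) + (6j^2 + 2j + 1) = (2j^3 − 2j^2 + j − 1) + (6j^2 + 2j + 1) = 2j^3 + 4j^2 + 3j,
and 2·(j+1)^3 − 2·(j+1)^2 + (j+1) − 1 = 2j^3 + 4j^2 + 3j.
Hence T(k) = 2k^3 − 2k^2 + k − 1 for every k ≥ 1, by induction.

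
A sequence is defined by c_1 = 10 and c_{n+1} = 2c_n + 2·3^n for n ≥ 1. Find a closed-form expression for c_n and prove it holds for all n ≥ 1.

Claim: c_n = 2·2^n + 2·3^n.

Base case: c_1 = 10, and 2·2^1 + 2·3^1 = 4 + 6 = 10.
Assume c_r = 2·2^r + 2·3^r for some r ≥ 1.
Then c_{r+1} = 2c_r + 2·3^r = 2·(2·2^r + 2·3^r) + 2·3^r = 2·2^{r+1} + 4·3^r + 2·3^r = 2·2^{r+1} + 6·3^r = 2·2^{r+1} + 2·3^{r+1}.
Hence c_n = 2·2^n + 2·3^n for every n ≥ 1, by induction.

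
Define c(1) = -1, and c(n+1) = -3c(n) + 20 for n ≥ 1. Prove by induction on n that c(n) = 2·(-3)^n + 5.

Base case: c(1) = -1, and 2·(-3)^1 + 5 = -6 + 5 = -1.
Assume c(m) = 2·(-3)^m + 5 for some m ≥ 1.
Then c(m+1) = -3c(m) + 20 = -3·(2·(-3)^m + 5) + 20 = -6·(-3)^m − 15 + 20 = 2·(-3)^{m+1} + 5.
So the formula holds for m+1, and by induction c(n) = 2·(-3)^n + 5 for all n ≥ 1.

c(n) = 2·(-3)^n + 5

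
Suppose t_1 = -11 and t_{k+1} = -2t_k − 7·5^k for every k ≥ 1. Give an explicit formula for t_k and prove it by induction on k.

Claim: t_k = 3·(-2)^k − 5^k.

Base case: t_1 = -11, and 3·(-2)^1 − 5^1 = -6 − 5 = -11.
Assume t_j = 3·(-2)^j − 5^j for some j ≥ 1.
Then t_{j+1} = -2t_j − 7·5^j = -2·(3·(-2)^j − 5^j) − 7·5^j = 3·(-2)^{j+1} + 2·5^j − 7·5^j = 3·(-2)^{j+1} − 5·5^j = 3·(-2)^{j+1} − 5^{j+1}.
This completes the inductive step, so t_k = 3·(-2)^k − 5^k for all k ≥ 1.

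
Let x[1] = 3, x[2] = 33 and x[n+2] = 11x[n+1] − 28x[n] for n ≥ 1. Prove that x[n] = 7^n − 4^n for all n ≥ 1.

Base cases: x[1] = 3 and 7^1 − 4^1 = 3; x[2] = 33 and 7^2 − 4^2 = 33.
Assume x[j] = 7^j − 4^j for all 1 ≤ j ≤ r, where r ≥ 2.
Then x[r+1] = 11x[r] − 28x[r−1] = 11·(7^r − 4^r) − 28·(7^{r−1} − 4^{r−1}) = (11·7 − 28)7^{r−1} − (11·4 − 28)4^{r−1} = 49·7^{r−1} − 16·4^{r−1} = 7^{r+1} − 4^{r+1}.
By strong induction, x[n] = 7^n − 4^n for all n ≥ 1.

x[n] = 7^n − 4^n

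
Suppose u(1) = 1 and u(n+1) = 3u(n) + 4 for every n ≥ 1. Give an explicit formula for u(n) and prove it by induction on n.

Claim: u(n) = 3^n − 2.

Base case: u(1) = 1, and 3^1 − 2 = 3 − 2 = 1.
Assume u(m) = 3^m − 2 for some m ≥ 1.
Then u(m+1) = 3u(m) + 4 = 3·(3^m − 2) + 4 = 3^{m+1} − 6 + 4 = 3^{m+1} − 2.
So the formula holds for m+1, and by induction u(n) = 3^n − 2 for all n ≥ 1.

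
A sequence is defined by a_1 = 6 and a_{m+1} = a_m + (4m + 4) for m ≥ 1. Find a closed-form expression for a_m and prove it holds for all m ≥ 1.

Claim: a_m = 2m^2 + 2m + 2.

Base case: a_1 = 6, and 2·1^2 + 2·1 + 2 = 6.
Assume a_k = 2k^2 + 2k + 2.
Then a_{k+1} = a_k + (4k + 4) = (2k^2 + 2k + 2) + (4k + 4) = 2k^2 + 6k + 6,
and 2·(k+1)^2 + 2·(k+1) + 2 = 2k^2 + 6k + 6.
Hence a_m = 2m^2 + 2m + 2 for every m ≥ 1, by induction.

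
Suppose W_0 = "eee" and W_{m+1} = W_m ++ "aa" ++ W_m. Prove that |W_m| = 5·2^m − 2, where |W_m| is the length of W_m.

Base case: |W_0| = 3, and 5·2^0 − 2 = 3.
Assume |W_r| = 5·2^r − 2.
Then |W_{r+1}| = |W_r| + 2 + |W_r| = 2|W_r| + 2 = 2(5·2^r − 2) + 2 = 5·2^{r+1} − 4 + 2 = 5·2^{r+1} − 2.
This completes the inductive step, so |W_m| = 5·2^m − 2 for all m ≥ 0.

|W_m| = 5·2^m − 2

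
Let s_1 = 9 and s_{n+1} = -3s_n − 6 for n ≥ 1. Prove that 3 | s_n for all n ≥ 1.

Base case: s_1 = 9 = 3·3, so 3 | s_1.
Assume 3 | s_k, so s_k = 3t for some integer t.
Then s_{k+1} = -3s_k − 6 = -3·(3t) − 6 = 3(-3t − 2), so 3 | s_{k+1}.
So the property holds for k+1, and by induction 3 | s_n for all n ≥ 1.

3 | s_n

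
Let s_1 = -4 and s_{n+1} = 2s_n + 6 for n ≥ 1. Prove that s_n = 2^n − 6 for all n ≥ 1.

Base case: s_1 = -4, and 2^1 − 6 = 2 − 6 = -4.
Assume s_m = 2^m − 6 for some m ≥ 1.
Then s_{m+1} = 2s_m + 6 = 2·(2^m − 6) + 6 = 2^{m+1} − 12 + 6 = 2^{m+1} − 6.
This completes the inductive step, so s_n = 2^n − 6 for all n ≥ 1.

s_n = 2^n − 6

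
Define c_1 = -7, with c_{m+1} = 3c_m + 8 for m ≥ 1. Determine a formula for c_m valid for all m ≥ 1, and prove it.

Claim: c_m = -3^m − 4.

Base case: c_1 = -7, and -3^1 − 4 = -3 − 4 = -7.
Assume c_r = -3^r − 4 for some r ≥ 1.
Then c_{r+1} = 3c_r + 8 = 3·(-3^r − 4) + 8 = -3^{r+1} − 12 + 8 = -3^{r+1} − 4.
So the formula holds for r+1, and by induction c_m = -3^m − 4 for all m ≥ 1.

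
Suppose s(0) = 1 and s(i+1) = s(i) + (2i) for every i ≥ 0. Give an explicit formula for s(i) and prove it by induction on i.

Claim: s(i) = i^2 − i + 1.

Base case: s(0) = 1, and 0^2 − 0 + 1 = 1.
Assume s(k) = k^2 − k + 1.
Then s(k+1) = s(k) + (2k) = (k^2 − k + 1) + (2k) = k^2 + k + 1,
and (k+1)^2 − (k+1) + 1 = k^2 + k + 1.
This completes the inductive step, so s(i) = i^2 − i + 1 for all i ≥ 0.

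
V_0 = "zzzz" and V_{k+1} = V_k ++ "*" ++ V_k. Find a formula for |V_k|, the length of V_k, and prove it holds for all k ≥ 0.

Claim: |V_k| = 5·2^k − 1.

Base case: |V_0| = 4, and 5·2^0 − 1 = 4.
Assume |V_r| = 5·2^r − 1.
Then |V_{r+1}| = |V_r| + 1 + |V_r| = 2|V_r| + 1 = 2(5·2^r − 1) + 1 = 5·2^{r+1} − 2 + 1 = 5·2^{r+1} − 1.
This completes the inductive step, so |V_k| = 5·2^k − 1 for all k ≥ 0.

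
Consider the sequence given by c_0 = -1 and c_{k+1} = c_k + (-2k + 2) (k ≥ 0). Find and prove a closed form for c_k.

Claim: c_k = -k^2 + 3k − 1.

Base case: c_0 = -1, and -0^2 + 3·0 − 1 = -1.
Assume c_r = -r^2 + 3r − 1.
Then c_{r+1} = c_r + (-2r + 2) = (-r^2 + 3r − 1) + (-2r + 2) = -r^2 + r + 1,
and -(r+1)^2 + 3·(r+1) − 1 = -r^2 + r + 1.
Hence c_k = -k^2 + 3k − 1 for every k ≥ 0, by induction.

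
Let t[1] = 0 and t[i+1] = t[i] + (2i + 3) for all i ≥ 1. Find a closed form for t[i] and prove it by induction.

Claim: t[i] = i^2 + 2i − 3.

Base case: t[1] = 0, and 1^2 + 2·1 − 3 = 0.
Assume t[m] = m^2 + 2m − 3.
Then t[m+1] = t[m] + (2m + 3) = (m^2 + 2m − 3) + (2m + 3) = m^2 + 4m,
and (m+1)^2 + 2·(m+1) − 3 = m^2 + 4m.
Hence t[i] = i^2 + 2i − 3 for every i ≥ 1, by induction.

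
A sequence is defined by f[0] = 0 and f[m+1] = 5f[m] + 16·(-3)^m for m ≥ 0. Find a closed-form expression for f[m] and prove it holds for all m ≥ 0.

Claim: f[m] = 2·5^m − 2·(-3)^m.

Base case: f[0] = 0, and 2·5^0 − 2·(-3)^0 = 2 − 2 = 0.
Assume f[k] = 2·5^k − 2·(-3)^k for some k ≥ 0.
Then f[k+1] = 5f[k] + 16·(-3)^k = 5·(2·5^k − 2·(-3)^k) + 16·(-3)^k = 2·5^{k+1} − 10·(-3)^k + 16·(-3)^k = 2·5^{k+1} + 6·(-3)^k = 2·5^{k+1} − 2·(-3)^{k+1}.
Hence f[m] = 2·5^m − 2·(-3)^m for every m ≥ 0, by induction.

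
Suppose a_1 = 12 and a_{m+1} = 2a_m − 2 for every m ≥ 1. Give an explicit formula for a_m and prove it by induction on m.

Claim: a_m = 5·2^m + 2.

Base case: a_1 = 12, and 5·2^1 + 2 = 10 + 2 = 12.
Assume a_r = 5·2^r + 2 for some r ≥ 1.
Then a_{r+1} = 2a_r − 2 = 2·(5·2^r + 2) − 2 = 10·2^r + 4 − 2 = 5·2^{r+1} + 2.
This completes the inductive step, so a_m = 5·2^m + 2 for all m ≥ 1.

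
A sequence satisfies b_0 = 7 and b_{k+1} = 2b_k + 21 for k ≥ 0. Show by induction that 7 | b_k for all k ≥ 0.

Base case: b_0 = 7 = 7·1, so 7 | b_0.
Assume 7 | b_j, so b_j = 7t for some integer t.
Then b_{j+1} = 2b_j + 21 = 2·(7t) + 21 = 7(2t + 3), so 7 | b_{j+1}.
This completes the inductive step, so 7 | b_k for all k ≥ 0.

7 | b_k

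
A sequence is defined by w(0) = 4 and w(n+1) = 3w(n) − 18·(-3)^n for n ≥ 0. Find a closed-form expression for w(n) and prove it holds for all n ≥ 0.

Claim: w(n) = 3^n + 3·(-3)^n.

Base case: w(0) = 4, and 3^0 + 3·(-3)^0 = 1 + 3 = 4.
Assume w(m) = 3^m + 3·(-3)^m for some m ≥ 0.
Then w(m+1) = 3w(m) − 18·(-3)^m = 3·(3^m + 3·(-3)^m) − 18·(-3)^m = 3^{m+1} + 9·(-3)^m − 18·(-3)^m = 3^{m+1} − 9·(-3)^m = 3^{m+1} + 3·(-3)^{m+1}.
By induction, w(n) = 3^n + 3·(-3)^n for all n ≥ 0.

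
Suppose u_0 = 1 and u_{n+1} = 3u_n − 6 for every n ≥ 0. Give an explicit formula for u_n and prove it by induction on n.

Claim: u_n = -2·3^n + 3.

Base case: u_0 = 1, and -2·3^0 + 3 = -2 + 3 = 1.
Assume u_r = -2·3^r + 3 for some r ≥ 0.
Then u_{r+1} = 3u_r − 6 = 3·(-2·3^r + 3) − 6 = -6·3^r + 9 − 6 = -2·3^{r+1} + 3.
So the formula holds for r+1, and by induction u_n = -2·3^n + 3 for all n ≥ 0.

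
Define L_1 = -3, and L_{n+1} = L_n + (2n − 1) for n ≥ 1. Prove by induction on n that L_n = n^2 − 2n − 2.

Base case: L_1 = -3, and 1^2 − 2·1 − 2 = -3.
Assume L_k = k^2 − 2k − 2.
Then L_{k+1} = L_k + (2k − 1) = (k^2 − 2k − 2) + (2k − 1) = k^2 − 3,
and (k+1)^2 − 2·(k+1) − 2 = k^2 − 3.
Hence L_n = n^2 − 2n − 2 for every n ≥ 1, by induction.

L_n = n^2 − 2n − 2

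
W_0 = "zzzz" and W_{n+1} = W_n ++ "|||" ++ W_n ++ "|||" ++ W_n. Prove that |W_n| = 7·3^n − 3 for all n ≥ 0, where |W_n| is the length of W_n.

Base case: |W_0| = 4, and 7·3^0 − 3 = 4.
Assume |W_j| = 7·3^j − 3.
Then |W_{j+1}| = 3|W_j| + 6 = 3(7·3^j − 3) + 6 = 7·3^{j+1} − 9 + 6 = 7·3^{j+1} − 3.
So the formula holds for j+1, and by induction |W_n| = 7·3^n − 3 for all n ≥ 0.

|W_n| = 7·3^n − 3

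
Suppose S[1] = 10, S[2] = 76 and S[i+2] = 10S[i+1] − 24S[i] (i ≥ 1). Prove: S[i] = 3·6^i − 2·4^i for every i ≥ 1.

Base cases: S[1] = 10 and 3·6^1 − 2·4^1 = 10; S[2] = 76 and 3·6^2 − 2·4^2 = 76.
Assume S[j] = 3·6^j − 2·4^j for all 1 ≤ j ≤ k, where k ≥ 2.
Then S[k+1] = 10S[k] − 24S[k−1] = 10·(3·6^k − 2·4^k) − 24·(3·6^{k−1} − 2·4^{k−1}) = 3·(10·6 − 24)6^{k−1} − 2·(10·4 − 24)4^{k−1} = 108·6^{k−1} − 32·4^{k−1} = 3·6^{k+1} − 2·4^{k+1}.
So the formula holds for k+1, and by strong induction S[i] = 3·6^i − 2·4^i for all i ≥ 1.

S[i] = 3·6^i − 2·4^i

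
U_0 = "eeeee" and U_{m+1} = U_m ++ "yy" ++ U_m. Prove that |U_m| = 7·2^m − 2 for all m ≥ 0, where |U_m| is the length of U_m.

Base case: |U_0| = 5, and 7·2^0 − 2 = 5.
Assume |U_j| = 7·2^j − 2.
Then |U_{j+1}| = |U_j| + 2 + |U_j| = 2|U_j| + 2 = 2(7·2^j − 2) + 2 = 7·2^{j+1} − 4 + 2 = 7·2^{j+1} − 2.
By induction, |U_m| = 7·2^m − 2 for all m ≥ 0.

|U_m| = 7·2^m − 2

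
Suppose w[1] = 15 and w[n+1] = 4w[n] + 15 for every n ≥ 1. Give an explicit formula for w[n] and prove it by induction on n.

Claim: w[n] = 5·4^n − 5.

Base case: w[1] = 15, and 5·4^1 − 5 = 20 − 5 = 15.
Assume w[k] = 5·4^k − 5 for some k ≥ 1.
Then w[k+1] = 4w[k] + 15 = 4·(5·4^k − 5) + 15 = 20·4^k − 20 + 15 = 5·4^{k+1} − 5.
So the formula holds for k+1, and by induction w[n] = 5·4^n − 5 for all n ≥ 1.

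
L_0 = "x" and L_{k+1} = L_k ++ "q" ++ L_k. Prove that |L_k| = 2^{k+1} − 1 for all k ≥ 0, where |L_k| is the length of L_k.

Base case: |L_0| = 1, and 2^{0+1} − 1 = 1.
Assume |L_j| = 2^{j+1} − 1.
Then |L_{j+1}| = |L_j| + 1 + |L_j| = 2|L_j| + 1 = 2(2^{j+1} − 1) + 1 = 2^{j+2} − 2 + 1 = 2^{j+2} − 1.
So the formula holds for j+1, and by induction |L_k| = 2^{k+1} − 1 for all k ≥ 0.

|L_k| = 2^{k+1} − 1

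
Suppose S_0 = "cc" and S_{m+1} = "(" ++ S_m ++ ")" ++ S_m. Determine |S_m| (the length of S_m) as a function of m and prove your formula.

Claim: |S_m| = 2^{m+2} − 2.

Base case: |S_0| = 2, and 2^{0+2} − 2 = 2.
Assume |S_r| = 2^{r+2} − 2.
Then |S_{r+1}| = 1 + |S_r| + 1 + |S_r| = 2|S_r| + 2 = 2(2^{r+2} − 2) + 2 = 2^{r+3} − 4 + 2 = 2^{r+3} − 2.
This completes the inductive step, so |S_m| = 2^{m+2} − 2 for all m ≥ 0.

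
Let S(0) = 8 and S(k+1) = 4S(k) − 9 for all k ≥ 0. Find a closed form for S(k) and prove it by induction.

Claim: S(k) = 5·4^k + 3.

Base case: S(0) = 8, and 5·4^0 + 3 = 5 + 3 = 8.
Assume S(r) = 5·4^r + 3 for some r ≥ 0.
Then S(r+1) = 4S(r) − 9 = 4·(5·4^r + 3) − 9 = 20·4^r + 12 − 9 = 5·4^{r+1} + 3.
Hence S(k) = 5·4^k + 3 for every k ≥ 0, by induction.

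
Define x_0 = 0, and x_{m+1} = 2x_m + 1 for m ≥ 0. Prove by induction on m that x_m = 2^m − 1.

Base case: x_0 = 0, and 2^0 − 1 = 1 − 1 = 0.
Assume x_k = 2^k − 1 for some k ≥ 0.
Then x_{k+1} = 2x_k + 1 = 2·(2^k − 1) + 1 = 2^{k+1} − 2 + 1 = 2^{k+1} − 1.
Hence x_m = 2^m − 1 for every m ≥ 0, by induction.

x_m = 2^m − 1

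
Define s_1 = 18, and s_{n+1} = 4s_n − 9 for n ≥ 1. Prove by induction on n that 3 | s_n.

Base case: s_1 = 18 = 3·6, so 3 | s_1.
Assume 3 | s_j, so s_j = 3t for some integer t.
Then s_{j+1} = 4s_j − 9 = 4·(3t) − 9 = 3(4t − 3), so 3 | s_{j+1}.
So the property holds for j+1, and by induction 3 | s_n for all n ≥ 1.

3 | s_n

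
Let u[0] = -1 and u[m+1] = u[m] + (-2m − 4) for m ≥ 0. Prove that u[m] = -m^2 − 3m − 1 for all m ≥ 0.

Base case: u[0] = -1, and -0^2 − 3·0 − 1 = -1.
Assume u[j] = -j^2 − 3j − 1.
Then u[j+1] = u[j] + (-2j − 4) = (-j^2 − 3j − 1) + (-2j − 4) = -j^2 − 5j − 5,
and -(j+1)^2 − 3·(j+1) − 1 = -j^2 − 5j − 5.
Hence u[m] = -m^2 − 3m − 1 for every m ≥ 0, by induction.

u[m] = -m^2 − 3m − 1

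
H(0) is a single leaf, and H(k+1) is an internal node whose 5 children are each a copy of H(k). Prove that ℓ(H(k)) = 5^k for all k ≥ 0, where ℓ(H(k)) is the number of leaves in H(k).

Base case: ℓ(H(0)) = 1, and 5^0 = 1.
Assume ℓ(H(j)) = 5^j.
Then ℓ(H(j+1)) = 5·ℓ(H(j)) = 5·5^j = 5^{j+1}.
By induction, ℓ(H(k)) = 5^k for all k ≥ 0.

ℓ(H(k)) = 5^k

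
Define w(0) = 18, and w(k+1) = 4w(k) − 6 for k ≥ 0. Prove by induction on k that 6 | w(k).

Base case: w(0) = 18 = 6·3, so 6 | w(0).
Assume 6 | w(j), so w(j) = 6t for some integer t.
Then w(j+1) = 4w(j) − 6 = 4·(6t) − 6 = 6(4t − 1), so 6 | w(j+1).
This completes the inductive step, so 6 | w(k) for all k ≥ 0.

6 | w(k)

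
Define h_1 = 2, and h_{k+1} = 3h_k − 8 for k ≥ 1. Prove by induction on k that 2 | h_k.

Base case: h_1 = 2 = 2·1, so 2 | h_1.
Assume 2 | h_r, so h_r = 2t for some integer t.
Then h_{r+1} = 3h_r − 8 = 3·(2t) − 8 = 2(3t − 4), so 2 | h_{r+1}.
This completes the inductive step, so 2 | h_k for all k ≥ 1.

2 | h_k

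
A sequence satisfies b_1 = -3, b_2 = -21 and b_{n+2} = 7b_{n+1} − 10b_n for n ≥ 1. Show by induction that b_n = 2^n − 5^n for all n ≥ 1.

Base cases: b_1 = -3 and 2^1 − 5^1 = -3; b_2 = -21 and 2^2 − 5^2 = -21.
Assume b_j = 2^j − 5^j for all 1 ≤ j ≤ k, where k ≥ 2.
Then b_{k+1} = 7b_k − 10b_{k−1} = 7·(2^k − 5^k) − 10·(2^{k−1} − 5^{k−1}) = (7·2 − 10)2^{k−1} − (7·5 − 10)5^{k−1} = 4·2^{k−1} − 25·5^{k−1} = 2^{k+1} − 5^{k+1}.
By strong induction, b_n = 2^n − 5^n for all n ≥ 1.

b_n = 2^n − 5^n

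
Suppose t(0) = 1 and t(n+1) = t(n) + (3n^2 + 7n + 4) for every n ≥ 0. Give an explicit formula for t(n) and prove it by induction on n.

Claim: t(n) = n^3 + 2n^2 + n + 1.

Base case: t(0) = 1, and 0^3 + 2·0^2 + 0 + 1 = 1.
Assume t(k) = k^3 + 2k^2 + k + 1.
Then t(k+1) = t(k) + (3k^2 + 7k + 4) = (k^3 + 2k^2 + k + 1) + (3k^2 + 7k + 4) = k^3 + 5k^2 + 8k + 5,
and (k+1)^3 + 2·(k+1)^2 + (k+1) + 1 = k^3 + 5k^2 + 8k + 5.
Hence t(n) = n^3 + 2n^2 + n + 1 for every n ≥ 0, by induction.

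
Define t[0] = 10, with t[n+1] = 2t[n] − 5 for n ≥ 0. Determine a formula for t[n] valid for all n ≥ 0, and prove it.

Claim: t[n] = 5·2^n + 5.

Base case: t[0] = 10, and 5·2^0 + 5 = 5 + 5 = 10.
Assume t[m] = 5·2^m + 5 for some m ≥ 0.
Then t[m+1] = 2t[m] − 5 = 2·(5·2^m + 5) − 5 = 10·2^m + 10 − 5 = 5·2^{m+1} + 5.
This completes the inductive step, so t[n] = 5·2^n + 5 for all n ≥ 0.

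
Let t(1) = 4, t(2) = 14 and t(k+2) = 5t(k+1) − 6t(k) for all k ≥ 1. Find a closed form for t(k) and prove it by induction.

Claim: t(k) = -2^k + 2·3^k.

Base cases: t(1) = 4 and -2^1 + 2·3^1 = 4; t(2) = 14 and -2^2 + 2·3^2 = 14.
Assume t(i) = -2^i + 2·3^i for all 1 ≤ i ≤ j, where j ≥ 2.
Then t(j+1) = 5t(j) − 6t(j−1) = 5·(-2^j + 2·3^j) − 6·(-2^{j−1} + 2·3^{j−1}) = -(5·2 − 6)2^{j−1} + 2·(5·3 − 6)3^{j−1} = -4·2^{j−1} + 18·3^{j−1} = -2^{j+1} + 2·3^{j+1}.
Hence t(k) = -2^k + 2·3^k for every k ≥ 1, by strong induction.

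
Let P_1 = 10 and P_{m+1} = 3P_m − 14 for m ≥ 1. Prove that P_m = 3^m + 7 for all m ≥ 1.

Base case: P_1 = 10, and 3^1 + 7 = 3 + 7 = 10.
Assume P_r = 3^r + 7 for some r ≥ 1.
Then P_{r+1} = 3P_r − 14 = 3·(3^r + 7) − 14 = 3^{r+1} + 21 − 14 = 3^{r+1} + 7.
By induction, P_m = 3^m + 7 for all m ≥ 1.

P_m = 3^m + 7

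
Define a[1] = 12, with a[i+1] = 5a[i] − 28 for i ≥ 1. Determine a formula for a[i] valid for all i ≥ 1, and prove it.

Claim: a[i] = 5^i + 7.

Base case: a[1] = 12, and 5^1 + 7 = 5 + 7 = 12.
Assume a[r] = 5^r + 7 for some r ≥ 1.
Then a[r+1] = 5a[r] − 28 = 5·(5^r + 7) − 28 = 5^{r+1} + 35 − 28 = 5^{r+1} + 7.
So the formula holds for r+1, and by induction a[i] = 5^i + 7 for all i ≥ 1.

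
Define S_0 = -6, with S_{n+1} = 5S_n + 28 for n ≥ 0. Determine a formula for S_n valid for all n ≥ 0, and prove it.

Claim: S_n = 5^n − 7.

Base case: S_0 = -6, and 5^0 − 7 = 1 − 7 = -6.
Assume S_j = 5^j − 7 for some j ≥ 0.
Then S_{j+1} = 5S_j + 28 = 5·(5^j − 7) + 28 = 5^{j+1} − 35 + 28 = 5^{j+1} − 7.
Hence S_n = 5^n − 7 for every n ≥ 0, by induction.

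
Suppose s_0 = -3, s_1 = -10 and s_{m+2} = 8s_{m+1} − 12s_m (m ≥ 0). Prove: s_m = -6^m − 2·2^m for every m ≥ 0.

Base cases: s_0 = -3 and -6^0 − 2·2^0 = -3; s_1 = -10 and -6^1 − 2·2^1 = -10.
Assume s_j = -6^j − 2·2^j for all 0 ≤ j ≤ r, where r ≥ 1.
Then s_{r+1} = 8s_r − 12s_{r−1} = 8·(-6^r − 2·2^r) − 12·(-6^{r−1} − 2·2^{r−1}) = -(8·6 − 12)6^{r−1} − 2·(8·2 − 12)2^{r−1} = -36·6^{r−1} − 8·2^{r−1} = -6^{r+1} − 2·2^{r+1}.
Hence s_m = -6^m − 2·2^m for every m ≥ 0, by strong induction.

s_m = -6^m − 2·2^m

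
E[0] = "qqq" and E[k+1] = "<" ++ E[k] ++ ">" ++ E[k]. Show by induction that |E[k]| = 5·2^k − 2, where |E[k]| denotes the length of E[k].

Base case: |E[0]| = 3, and 5·2^0 − 2 = 3.
Assume |E[m]| = 5·2^m − 2.
Then |E[m+1]| = 1 + |E[m]| + 1 + |E[m]| = 2|E[m]| + 2 = 2(5·2^m − 2) + 2 = 5·2^{m+1} − 4 + 2 = 5·2^{m+1} − 2.
By induction, |E[k]| = 5·2^k − 2 for all k ≥ 0.

|E[k]| = 5·2^k − 2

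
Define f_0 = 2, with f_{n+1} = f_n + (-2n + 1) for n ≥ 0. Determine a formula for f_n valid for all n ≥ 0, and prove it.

Claim: f_n = -n^2 + 2n + 2.

Base case: f_0 = 2, and -0^2 + 2·0 + 2 = 2.
Assume f_k = -k^2 + 2k + 2.
Then f_{k+1} = f_k + (-2k + 1) = (-k^2 + 2k + 2) + (-2k + 1) = -k^2 + 3,
and -(k+1)^2 + 2·(k+1) + 2 = -k^2 + 3.
Hence f_n = -n^2 + 2n + 2 for every n ≥ 0, by induction.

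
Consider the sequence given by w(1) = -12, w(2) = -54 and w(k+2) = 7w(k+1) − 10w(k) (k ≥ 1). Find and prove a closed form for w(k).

Claim: w(k) = -2^k − 2·5^k.

Base cases: w(1) = -12 and -2^1 − 2·5^1 = -12; w(2) = -54 and -2^2 − 2·5^2 = -54.
Assume w(j) = -2^j − 2·5^j for all 1 ≤ j ≤ r, where r ≥ 2.
Then w(r+1) = 7w(r) − 10w(r−1) = 7·(-2^r − 2·5^r) − 10·(-2^{r−1} − 2·5^{r−1}) = -(7·2 − 10)2^{r−1} − 2·(7·5 − 10)5^{r−1} = -4·2^{r−1} − 50·5^{r−1} = -2^{r+1} − 2·5^{r+1}.
This completes the inductive step, so w(k) = -2^k − 2·5^k for all k ≥ 1.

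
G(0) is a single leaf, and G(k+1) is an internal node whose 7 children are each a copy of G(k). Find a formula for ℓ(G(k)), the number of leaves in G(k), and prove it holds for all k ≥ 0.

Claim: ℓ(G(k)) = 7^k.

Base case: ℓ(G(0)) = 1, and 7^0 = 1.
Assume ℓ(G(j)) = 7^j.
Then ℓ(G(j+1)) = 7·ℓ(G(j)) = 7·7^j = 7^{j+1}.
By induction, ℓ(G(k)) = 7^k for all k ≥ 0.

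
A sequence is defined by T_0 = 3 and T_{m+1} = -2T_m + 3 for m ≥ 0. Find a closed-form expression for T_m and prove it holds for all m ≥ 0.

Claim: T_m = 2·(-2)^m + 1.

Base case: T_0 = 3, and 2·(-2)^0 + 1 = 2 + 1 = 3.
Assume T_r = 2·(-2)^r + 1 for some r ≥ 0.
Then T_{r+1} = -2T_r + 3 = -2·(2·(-2)^r + 1) + 3 = -4·(-2)^r − 2 + 3 = 2·(-2)^{r+1} + 1.
By induction, T_m = 2·(-2)^m + 1 for all m ≥ 0.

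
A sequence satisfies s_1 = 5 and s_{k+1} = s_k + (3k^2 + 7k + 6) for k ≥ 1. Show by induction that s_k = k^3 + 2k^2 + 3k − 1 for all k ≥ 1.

Base case: s_1 = 5, and 1^3 + 2·1^2 + 3·1 − 1 = 5.
Assume s_j = j^3 + 2j^2 + 3j − 1.
Then s_{j+1} = s_j + (3j^2 + 7j + 6) = (j^3 + 2j^2 + 3j − 1) + (3j^2 + 7j + 6) = j^3 + 5j^2 + 10j + 5,
and (j+1)^3 + 2·(j+1)^2 + 3·(j+1) − 1 = j^3 + 5j^2 + 10j + 5.
Hence s_k = k^3 + 2k^2 + 3k − 1 for every k ≥ 1, by induction.

s_k = k^3 + 2k^2 + 3k − 1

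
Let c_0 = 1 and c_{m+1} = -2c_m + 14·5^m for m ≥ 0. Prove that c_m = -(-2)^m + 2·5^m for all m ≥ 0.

Base case: c_0 = 1, and -(-2)^0 + 2·5^0 = -1 + 2 = 1.
Assume c_j = -(-2)^j + 2·5^j for some j ≥ 0.
Then c_{j+1} = -2c_j + 14·5^j = -2·(-(-2)^j + 2·5^j) + 14·5^j = -(-2)^{j+1} − 4·5^j + 14·5^j = -(-2)^{j+1} + 10·5^j = -(-2)^{j+1} + 2·5^{j+1}.
By induction, c_m = -(-2)^m + 2·5^m for all m ≥ 0.

c_m = -(-2)^m + 2·5^m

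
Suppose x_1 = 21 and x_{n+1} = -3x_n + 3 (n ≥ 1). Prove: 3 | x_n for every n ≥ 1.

Base case: x_1 = 21 = 3·7, so 3 | x_1.
Assume 3 | x_r, so x_r = 3t for some integer t.
Then x_{r+1} = -3x_r + 3 = -3·(3t) + 3 = 3(-3t + 1), so 3 | x_{r+1}.
This completes the inductive step, so 3 | x_n for all n ≥ 1.

3 | x_n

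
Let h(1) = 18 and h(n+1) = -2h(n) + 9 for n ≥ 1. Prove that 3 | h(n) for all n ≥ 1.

Base case: h(1) = 18 = 3·6, so 3 | h(1).
Assume 3 | h(r), so h(r) = 3t for some integer t.
Then h(r+1) = -2h(r) + 9 = -2·(3t) + 9 = 3(-2t + 3), so 3 | h(r+1).
This completes the inductive step, so 3 | h(n) for all n ≥ 1.

3 | h(n)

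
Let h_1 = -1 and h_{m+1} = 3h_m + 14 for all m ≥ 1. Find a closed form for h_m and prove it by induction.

Claim: h_m = 2·3^m − 7.

Base case: h_1 = -1, and 2·3^1 − 7 = 6 − 7 = -1.
Assume h_k = 2·3^k − 7 for some k ≥ 1.
Then h_{k+1} = 3h_k + 14 = 3·(2·3^k − 7) + 14 = 6·3^k − 21 + 14 = 2·3^{k+1} − 7.
By induction, h_m = 2·3^m − 7 for all m ≥ 1.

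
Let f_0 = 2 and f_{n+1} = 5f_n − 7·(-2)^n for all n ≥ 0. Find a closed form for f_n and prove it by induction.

Claim: f_n = 5^n + (-2)^n.

Base case: f_0 = 2, and 5^0 + (-2)^0 = 1 + 1 = 2.
Assume f_m = 5^m + (-2)^m for some m ≥ 0.
Then f_{m+1} = 5f_m − 7·(-2)^m = 5·(5^m + (-2)^m) − 7·(-2)^m = 5^{m+1} + 5·(-2)^m − 7·(-2)^m = 5^{m+1} − 2·(-2)^m = 5^{m+1} + (-2)^{m+1}.
By induction, f_n = 5^n + (-2)^n for all n ≥ 0.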